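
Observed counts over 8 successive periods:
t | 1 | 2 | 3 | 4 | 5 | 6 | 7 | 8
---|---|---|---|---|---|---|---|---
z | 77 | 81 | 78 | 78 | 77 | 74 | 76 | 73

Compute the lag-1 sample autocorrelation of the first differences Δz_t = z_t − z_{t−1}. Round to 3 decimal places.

-0.529

First differences Δz: 4, -3, 0, -1, -3, 2, -3
Mean of differences = -0.5714
Numerator Σ(Δz_t−Δz̄)(Δz_{t+1}−Δz̄) = -24.1837
Denominator Σ(Δz_t−Δz̄)² = 45.7143
r_1(Δz) = -24.1837 / 45.7143 = -0.529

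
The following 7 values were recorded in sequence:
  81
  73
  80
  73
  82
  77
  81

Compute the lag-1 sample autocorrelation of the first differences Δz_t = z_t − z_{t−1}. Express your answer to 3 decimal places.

-0.820

First differences Δz: -8, 7, -7, 9, -5, 4
Mean of differences = 0.0000
Numerator Σ(Δz_t−Δz̄)(Δz_{t+1}−Δz̄) = -233.0000
Denominator Σ(Δz_t−Δz̄)² = 284.0000
r_1(Δz) = -233.0000 / 284.0000 = -0.820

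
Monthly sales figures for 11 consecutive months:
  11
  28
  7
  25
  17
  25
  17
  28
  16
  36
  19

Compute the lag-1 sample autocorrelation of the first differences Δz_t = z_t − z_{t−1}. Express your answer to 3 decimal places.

First differences Δz: 17, -21, 18, -8, 8, -8, 11, -12, 20, -17
Mean of differences = 0.8000
Numerator Σ(Δz_t−Δz̄)(Δz_{t+1}−Δz̄) = -1814.0400
Denominator Σ(Δz_t−Δz̄)² = 2193.6000
r_1(Δz) = -1814.0400 / 2193.6000 = -0.827

-0.827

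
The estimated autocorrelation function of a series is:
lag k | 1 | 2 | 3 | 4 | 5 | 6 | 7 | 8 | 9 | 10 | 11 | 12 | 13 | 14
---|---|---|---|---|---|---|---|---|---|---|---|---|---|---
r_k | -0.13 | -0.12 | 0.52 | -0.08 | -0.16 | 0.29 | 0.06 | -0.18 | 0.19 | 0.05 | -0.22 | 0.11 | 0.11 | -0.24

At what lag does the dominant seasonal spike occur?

3

The largest autocorrelation is r_3 = 0.52, with weaker echoes at lags 6 (0.29) and 9 (0.19); the remaining lags stay at or below 0.11.
The dominant spike at lag 3 indicates a seasonal period of 3.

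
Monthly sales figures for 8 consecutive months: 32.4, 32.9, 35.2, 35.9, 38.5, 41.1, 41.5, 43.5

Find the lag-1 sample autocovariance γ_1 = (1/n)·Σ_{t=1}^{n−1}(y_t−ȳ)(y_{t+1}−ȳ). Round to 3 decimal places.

Mean ȳ = (32.4 + 32.9 + 35.2 + 35.9 + 38.5 + 41.1 + 41.5 + 43.5)/8 = 37.6250
Σ_{t=1}^{7}(y_t−ȳ)(y_{t+1}−ȳ) = 78.0919
γ_1 = 78.0919 / 8 = 9.761

9.761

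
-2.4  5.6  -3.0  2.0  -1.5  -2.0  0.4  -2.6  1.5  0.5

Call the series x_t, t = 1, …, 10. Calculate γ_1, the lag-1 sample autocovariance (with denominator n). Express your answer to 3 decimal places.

Mean x̄ = (-2.4 + 5.6 − 3.0 + 2.0 − 1.5 − 2.0 + 0.4 − 2.6 + 1.5 + 0.5)/10 = -0.1500
Σ_{t=1}^{9}(x_t−x̄)(x_{t+1}−x̄) = -41.1925
γ_1 = -41.1925 / 10 = -4.119

-4.119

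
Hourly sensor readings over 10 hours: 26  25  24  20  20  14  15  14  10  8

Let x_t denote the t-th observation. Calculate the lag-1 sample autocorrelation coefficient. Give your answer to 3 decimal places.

Mean x̄ = (26 + 25 + 24 + 20 + 20 + 14 + 15 + 14 + 10 + 8)/10 = 17.6000
Numerator Σ_{t=1}^{9}(x_t−x̄)(x_{t+1}−x̄) = 241.0400
Denominator Σ(x_t−x̄)² = 360.4000
r_1 = 241.0400 / 360.4000 = 0.669

0.669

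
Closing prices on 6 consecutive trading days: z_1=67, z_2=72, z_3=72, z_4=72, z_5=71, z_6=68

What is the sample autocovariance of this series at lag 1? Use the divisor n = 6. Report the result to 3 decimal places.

-0.074

Mean z̄ = (67 + 72 + 72 + 72 + 71 + 68)/6 = 70.3333
Deviations: -3.3333, 1.6667, 1.6667, 1.6667, 0.6667, -2.3333
Σ_{t=1}^{5}(z_t−z̄)(z_{t+1}−z̄) = -0.4444
γ_1 = -0.4444 / 6 = -0.074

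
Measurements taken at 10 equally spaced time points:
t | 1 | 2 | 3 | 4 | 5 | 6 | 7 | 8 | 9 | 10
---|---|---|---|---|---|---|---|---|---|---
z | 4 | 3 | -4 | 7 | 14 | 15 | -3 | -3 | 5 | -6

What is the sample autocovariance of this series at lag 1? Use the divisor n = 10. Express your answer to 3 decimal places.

7.996

Mean z̄ = (4 + 3 − 4 + 7 + 14 + 15 − 3 − 3 + 5 − 6)/10 = 3.2000
Σ_{t=1}^{9}(z_t−z̄)(z_{t+1}−z̄) = 79.9600
γ_1 = 79.9600 / 10 = 7.996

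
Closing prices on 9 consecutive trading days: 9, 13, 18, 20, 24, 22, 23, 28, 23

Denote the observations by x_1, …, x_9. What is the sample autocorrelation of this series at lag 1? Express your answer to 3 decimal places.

Mean x̄ = (9 + 13 + 18 + 20 + 24 + 22 + 23 + 28 + 23)/9 = 20.0000
Numerator Σ_{t=1}^{8}(x_t−x̄)(x_{t+1}−x̄) = 153.0000
Denominator Σ(x_t−x̄)² = 276.0000
r_1 = 153.0000 / 276.0000 = 0.554

0.554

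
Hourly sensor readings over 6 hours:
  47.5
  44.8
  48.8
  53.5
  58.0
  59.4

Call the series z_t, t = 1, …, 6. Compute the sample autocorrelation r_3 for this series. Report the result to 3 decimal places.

Mean z̄ = (47.5 + 44.8 + 48.8 + 53.5 + 58.0 + 59.4)/6 = 52.0000
Deviations from mean: -4.5000, -7.2000, -3.2000, 1.5000, 6.0000, 7.4000
Σ(z_t−z̄)(z_{t+3}−z̄) = (-6.7500) + (-43.2000) + (-23.6800) = -73.6300
Denominator Σ(z_t−z̄)² = 175.3400
r_3 = -73.6300 / 175.3400 = -0.420

-0.420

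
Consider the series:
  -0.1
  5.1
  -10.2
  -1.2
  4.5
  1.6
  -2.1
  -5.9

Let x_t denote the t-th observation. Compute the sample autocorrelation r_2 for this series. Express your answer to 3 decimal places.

-0.430

Mean x̄ = (-0.1 + 5.1 − 10.2 − 1.2 + 4.5 + 1.6 − 2.1 − 5.9)/8 = -1.0375
Deviations from mean: 0.9375, 6.1375, -9.1625, -0.1625, 5.5375, 2.6375, -1.0625, -4.8625
Σ(x_t−x̄)(x_{t+2}−x̄) = (-8.5898) + (-0.9973) + (-50.7373) + (-0.4286) + (-5.8836) + (-12.8248) = -79.4616
Denominator Σ(x_t−x̄)² = 184.9188
r_2 = -79.4616 / 184.9188 = -0.430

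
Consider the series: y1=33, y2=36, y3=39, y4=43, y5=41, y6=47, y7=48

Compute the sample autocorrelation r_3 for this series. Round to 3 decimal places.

Mean ȳ = (33 + 36 + 39 + 43 + 41 + 47 + 48)/7 = 41.0000
Deviations from mean: -8.0000, -5.0000, -2.0000, 2.0000, 0.0000, 6.0000, 7.0000
Σ(y_t−ȳ)(y_{t+3}−ȳ) = (-16.0000) + (0.0000) + (-12.0000) + (14.0000) = -14.0000
Denominator Σ(y_t−ȳ)² = 182.0000
r_3 = -14.0000 / 182.0000 = -0.077

-0.077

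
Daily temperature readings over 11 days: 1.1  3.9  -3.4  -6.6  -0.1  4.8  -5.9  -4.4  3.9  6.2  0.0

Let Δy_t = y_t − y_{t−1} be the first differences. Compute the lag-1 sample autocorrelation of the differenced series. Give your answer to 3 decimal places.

-0.101

First differences Δy: 2.8, -7.3, -3.2, 6.5, 4.9, -10.7, 1.5, 8.3, 2.3, -6.2
Mean of differences = -0.1100
Numerator Σ(Δy_t−Δȳ)(Δy_{t+1}−Δȳ) = -36.9891
Denominator Σ(Δy_t−Δȳ)² = 366.8690
r_1(Δy) = -36.9891 / 366.8690 = -0.101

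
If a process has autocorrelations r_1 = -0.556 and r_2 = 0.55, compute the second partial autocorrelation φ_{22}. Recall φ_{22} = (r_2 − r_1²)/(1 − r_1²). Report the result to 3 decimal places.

0.349

φ_{22} = (r_2 − r_1²) / (1 − r_1²)
r_1² = (-0.556)² = 0.309136
Numerator = 0.55 − 0.3091 = 0.2409; denominator = 1 − 0.3091 = 0.6909
φ_{22} = 0.2409 / 0.6909 = 0.349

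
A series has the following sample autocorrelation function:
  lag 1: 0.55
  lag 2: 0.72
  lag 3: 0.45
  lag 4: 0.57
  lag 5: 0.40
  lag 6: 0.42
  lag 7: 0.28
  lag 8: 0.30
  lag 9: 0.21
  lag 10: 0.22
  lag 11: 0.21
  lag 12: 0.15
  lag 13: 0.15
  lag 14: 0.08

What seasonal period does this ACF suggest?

The largest autocorrelation is r_2 = 0.72, with a weaker echo at lag 4 (0.57); the remaining lags stay at or below 0.55.
The dominant spike at lag 2 indicates a seasonal period of 2.

2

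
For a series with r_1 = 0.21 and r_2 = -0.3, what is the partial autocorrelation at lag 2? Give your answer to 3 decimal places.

φ_{22} = (r_2 − r_1²) / (1 − r_1²)
r_1² = (0.21)² = 0.0441
Numerator = -0.3 − 0.0441 = -0.3441; denominator = 1 − 0.0441 = 0.9559
φ_{22} = -0.3441 / 0.9559 = -0.360

-0.360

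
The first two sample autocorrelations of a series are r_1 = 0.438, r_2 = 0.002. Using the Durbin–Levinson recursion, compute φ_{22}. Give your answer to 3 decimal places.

-0.235

φ_{22} = (r_2 − r_1²) / (1 − r_1²)
r_1² = (0.438)² = 0.191844
Numerator = 0.002 − 0.1918 = -0.1898; denominator = 1 − 0.1918 = 0.8082
φ_{22} = -0.1898 / 0.8082 = -0.235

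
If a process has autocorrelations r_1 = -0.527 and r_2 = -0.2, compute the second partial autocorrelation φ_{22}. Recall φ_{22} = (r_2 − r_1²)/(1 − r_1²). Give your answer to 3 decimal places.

φ_{22} = (r_2 − r_1²) / (1 − r_1²)
r_1² = (-0.527)² = 0.277729
Numerator = -0.2 − 0.2777 = -0.4777; denominator = 1 − 0.2777 = 0.7223
φ_{22} = -0.4777 / 0.7223 = -0.661

-0.661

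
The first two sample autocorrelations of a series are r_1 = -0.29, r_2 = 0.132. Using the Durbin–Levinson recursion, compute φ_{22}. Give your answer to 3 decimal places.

φ_{22} = (r_2 − r_1²) / (1 − r_1²)
r_1² = (-0.29)² = 0.0841
Numerator = 0.132 − 0.0841 = 0.0479; denominator = 1 − 0.0841 = 0.9159
φ_{22} = 0.0479 / 0.9159 = 0.052

0.052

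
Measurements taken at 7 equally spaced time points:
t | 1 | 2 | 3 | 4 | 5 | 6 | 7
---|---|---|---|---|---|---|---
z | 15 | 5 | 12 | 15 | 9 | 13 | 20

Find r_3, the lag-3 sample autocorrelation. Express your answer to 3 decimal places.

0.366

Mean z̄ = (15 + 5 + 12 + 15 + 9 + 13 + 20)/7 = 12.7143
Deviations from mean: 2.2857, -7.7143, -0.7143, 2.2857, -3.7143, 0.2857, 7.2857
Σ(z_t−z̄)(z_{t+3}−z̄) = (5.2245) + (28.6531) + (-0.2041) + (16.6531) = 50.3265
Denominator Σ(z_t−z̄)² = 137.4286
r_3 = 50.3265 / 137.4286 = 0.366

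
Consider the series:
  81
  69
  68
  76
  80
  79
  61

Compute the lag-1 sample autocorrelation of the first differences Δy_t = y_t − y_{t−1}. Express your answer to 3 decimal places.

0.149

First differences Δy: -12, -1, 8, 4, -1, -18
Mean of differences = -3.3333
Numerator Σ(Δy_t−Δȳ)(Δy_{t+1}−Δȳ) = 72.2222
Denominator Σ(Δy_t−Δȳ)² = 483.3333
r_1(Δy) = 72.2222 / 483.3333 = 0.149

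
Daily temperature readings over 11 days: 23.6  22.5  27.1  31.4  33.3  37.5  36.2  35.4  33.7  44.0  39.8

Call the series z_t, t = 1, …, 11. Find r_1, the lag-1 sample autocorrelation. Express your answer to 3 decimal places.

Mean z̄ = (23.6 + 22.5 + 27.1 + 31.4 + 33.3 + 37.5 + 36.2 + 35.4 + 33.7 + 44.0 + 39.8)/11 = 33.1364
Numerator Σ_{t=1}^{10}(z_t−z̄)(z_{t+1}−z̄) = 276.6423
Denominator Σ(z_t−z̄)² = 439.8455
r_1 = 276.6423 / 439.8455 = 0.629

0.629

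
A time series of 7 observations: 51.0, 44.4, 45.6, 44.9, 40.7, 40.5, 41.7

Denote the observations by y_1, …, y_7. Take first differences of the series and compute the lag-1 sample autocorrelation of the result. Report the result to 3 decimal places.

First differences Δy: -6.6, 1.2, -0.7, -4.2, -0.2, 1.2
Mean of differences = -1.5500
Numerator Σ(Δy_t−Δȳ)(Δy_{t+1}−Δȳ) = -13.6675
Denominator Σ(Δy_t−Δȳ)² = 50.1950
r_1(Δy) = -13.6675 / 50.1950 = -0.272

-0.272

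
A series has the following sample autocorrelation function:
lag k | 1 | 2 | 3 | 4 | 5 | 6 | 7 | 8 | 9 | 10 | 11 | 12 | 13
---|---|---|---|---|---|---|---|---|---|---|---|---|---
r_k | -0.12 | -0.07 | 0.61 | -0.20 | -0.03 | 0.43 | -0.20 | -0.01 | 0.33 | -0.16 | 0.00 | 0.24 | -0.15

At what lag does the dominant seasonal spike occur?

The largest autocorrelation is r_3 = 0.61, with weaker echoes at lags 6 (0.43), 9 (0.33) and 12 (0.24); the remaining lags stay at or below 0.00.
The dominant spike at lag 3 indicates a seasonal period of 3.

3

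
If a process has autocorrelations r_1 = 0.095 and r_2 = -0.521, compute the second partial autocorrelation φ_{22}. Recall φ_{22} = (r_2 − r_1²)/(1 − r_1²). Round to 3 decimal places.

φ_{22} = (r_2 − r_1²) / (1 − r_1²)
r_1² = (0.095)² = 0.009025
Numerator = -0.521 − 0.0090 = -0.5300; denominator = 1 − 0.0090 = 0.9910
φ_{22} = -0.5300 / 0.9910 = -0.535

-0.535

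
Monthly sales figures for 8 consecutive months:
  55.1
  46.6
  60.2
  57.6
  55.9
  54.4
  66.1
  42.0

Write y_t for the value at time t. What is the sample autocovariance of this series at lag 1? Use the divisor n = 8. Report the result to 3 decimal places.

Mean ȳ = (55.1 + 46.6 + 60.2 + 57.6 + 55.9 + 54.4 + 66.1 + 42.0)/8 = 54.7375
Deviations: 0.3625, -8.1375, 5.4625, 2.8625, 1.1625, -0.3375, 11.3625, -12.7375
Σ_{t=1}^{7}(y_t−ȳ)(y_{t+1}−ȳ) = -177.3939
γ_1 = -177.3939 / 8 = -22.174

-22.174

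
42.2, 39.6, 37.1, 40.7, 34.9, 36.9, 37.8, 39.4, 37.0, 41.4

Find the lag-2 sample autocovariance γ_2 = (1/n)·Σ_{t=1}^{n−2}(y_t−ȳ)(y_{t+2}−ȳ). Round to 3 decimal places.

0.426

Mean ȳ = (42.2 + 39.6 + 37.1 + 40.7 + 34.9 + 36.9 + 37.8 + 39.4 + 37.0 + 41.4)/10 = 38.7000
Σ_{t=1}^{8}(y_t−ȳ)(y_{t+2}−ȳ) = 4.2600
γ_2 = 4.2600 / 10 = 0.426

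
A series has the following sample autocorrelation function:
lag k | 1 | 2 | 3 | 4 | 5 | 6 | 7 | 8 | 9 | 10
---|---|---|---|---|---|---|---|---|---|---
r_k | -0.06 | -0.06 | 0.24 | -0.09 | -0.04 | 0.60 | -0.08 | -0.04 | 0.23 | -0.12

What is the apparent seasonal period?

The largest autocorrelation is r_6 = 0.60; the remaining lags stay at or below 0.24.
The dominant spike at lag 6 indicates a seasonal period of 6.

6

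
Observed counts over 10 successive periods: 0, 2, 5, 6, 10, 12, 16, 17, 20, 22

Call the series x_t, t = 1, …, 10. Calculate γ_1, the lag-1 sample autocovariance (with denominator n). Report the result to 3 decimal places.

37.500

Mean x̄ = (0 + 2 + 5 + 6 + 10 + 12 + 16 + 17 + 20 + 22)/10 = 11.0000
Σ_{t=1}^{9}(x_t−x̄)(x_{t+1}−x̄) = 375.0000
γ_1 = 375.0000 / 10 = 37.500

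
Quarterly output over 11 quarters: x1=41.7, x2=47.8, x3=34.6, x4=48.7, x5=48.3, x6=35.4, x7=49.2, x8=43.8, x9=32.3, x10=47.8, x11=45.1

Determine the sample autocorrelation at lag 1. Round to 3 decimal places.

Mean x̄ = (41.7 + 47.8 + 34.6 + 48.7 + 48.3 + 35.4 + 49.2 + 43.8 + 32.3 + 47.8 + 45.1)/11 = 43.1545
Numerator Σ_{t=1}^{10}(x_t−x̄)(x_{t+1}−x̄) = -196.6730
Denominator Σ(x_t−x̄)² = 394.3873
r_1 = -196.6730 / 394.3873 = -0.499

-0.499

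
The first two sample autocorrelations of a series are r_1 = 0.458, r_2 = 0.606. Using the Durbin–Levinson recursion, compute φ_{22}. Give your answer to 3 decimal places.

0.501

φ_{22} = (r_2 − r_1²) / (1 − r_1²)
r_1² = (0.458)² = 0.209764
Numerator = 0.606 − 0.2098 = 0.3962; denominator = 1 − 0.2098 = 0.7902
φ_{22} = 0.3962 / 0.7902 = 0.501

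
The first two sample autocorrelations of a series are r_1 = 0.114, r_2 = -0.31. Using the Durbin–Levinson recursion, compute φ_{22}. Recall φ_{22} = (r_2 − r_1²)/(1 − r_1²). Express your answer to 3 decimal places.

-0.327

φ_{22} = (r_2 − r_1²) / (1 − r_1²)
r_1² = (0.114)² = 0.012996
Numerator = -0.31 − 0.0130 = -0.3230; denominator = 1 − 0.0130 = 0.9870
φ_{22} = -0.3230 / 0.9870 = -0.327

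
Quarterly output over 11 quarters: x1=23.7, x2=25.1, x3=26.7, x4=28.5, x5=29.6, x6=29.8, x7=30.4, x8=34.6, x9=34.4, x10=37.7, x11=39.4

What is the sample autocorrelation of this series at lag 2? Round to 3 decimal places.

0.398

Mean x̄ = (23.7 + 25.1 + 26.7 + 28.5 + 29.6 + 29.8 + 30.4 + 34.6 + 34.4 + 37.7 + 39.4)/11 = 30.9000
Numerator Σ_{t=1}^{9}(x_t−x̄)(x_{t+2}−x̄) = 102.0000
Denominator Σ(x_t−x̄)² = 256.4600
r_2 = 102.0000 / 256.4600 = 0.398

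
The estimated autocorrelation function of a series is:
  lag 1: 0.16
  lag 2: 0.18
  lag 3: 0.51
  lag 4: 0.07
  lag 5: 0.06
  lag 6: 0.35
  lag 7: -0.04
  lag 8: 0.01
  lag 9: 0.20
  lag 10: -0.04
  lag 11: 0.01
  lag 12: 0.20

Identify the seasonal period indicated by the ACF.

3

The largest autocorrelation is r_3 = 0.51, with weaker echoes at lags 6 (0.35), 9 (0.20) and 12 (0.20); the remaining lags stay at or below 0.18.
The dominant spike at lag 3 indicates a seasonal period of 3.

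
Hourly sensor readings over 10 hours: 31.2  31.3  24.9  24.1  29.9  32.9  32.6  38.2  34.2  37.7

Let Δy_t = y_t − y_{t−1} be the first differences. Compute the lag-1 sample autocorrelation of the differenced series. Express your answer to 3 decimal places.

-0.175

First differences Δy: 0.1, -6.4, -0.8, 5.8, 3.0, -0.3, 5.6, -4.0, 3.5
Mean of differences = 0.7222
Numerator Σ(Δy_t−Δȳ)(Δy_{t+1}−Δȳ) = -24.3560
Denominator Σ(Δy_t−Δȳ)² = 139.2556
r_1(Δy) = -24.3560 / 139.2556 = -0.175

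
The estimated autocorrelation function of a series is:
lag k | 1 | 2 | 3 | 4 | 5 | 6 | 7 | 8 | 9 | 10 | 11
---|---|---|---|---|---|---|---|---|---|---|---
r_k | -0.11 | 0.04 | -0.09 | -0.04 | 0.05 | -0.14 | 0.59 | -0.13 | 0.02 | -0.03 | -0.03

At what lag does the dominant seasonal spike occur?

The largest autocorrelation is r_7 = 0.59; the remaining lags stay at or below 0.05.
The dominant spike at lag 7 indicates a seasonal period of 7.

7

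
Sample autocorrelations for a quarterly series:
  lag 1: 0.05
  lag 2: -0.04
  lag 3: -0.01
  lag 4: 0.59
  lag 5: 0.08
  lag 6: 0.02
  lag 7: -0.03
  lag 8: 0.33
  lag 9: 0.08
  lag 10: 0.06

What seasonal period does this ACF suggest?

The largest autocorrelation is r_4 = 0.59, with a weaker echo at lag 8 (0.33); the remaining lags stay at or below 0.08.
The dominant spike at lag 4 indicates a seasonal period of 4.

4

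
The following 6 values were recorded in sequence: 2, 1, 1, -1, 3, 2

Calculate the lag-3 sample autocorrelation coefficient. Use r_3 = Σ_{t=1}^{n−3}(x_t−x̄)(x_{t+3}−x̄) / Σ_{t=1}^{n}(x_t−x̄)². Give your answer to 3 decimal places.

Mean x̄ = (2 + 1 + 1 − 1 + 3 + 2)/6 = 1.3333
Deviations from mean: 0.6667, -0.3333, -0.3333, -2.3333, 1.6667, 0.6667
Σ(x_t−x̄)(x_{t+3}−x̄) = (-1.5556) + (-0.5556) + (-0.2222) = -2.3333
Denominator Σ(x_t−x̄)² = 9.3333
r_3 = -2.3333 / 9.3333 = -0.250

-0.250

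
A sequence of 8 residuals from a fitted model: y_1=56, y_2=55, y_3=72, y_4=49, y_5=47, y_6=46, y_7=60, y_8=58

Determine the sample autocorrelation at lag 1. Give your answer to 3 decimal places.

-0.023

Mean ȳ = (56 + 55 + 72 + 49 + 47 + 46 + 60 + 58)/8 = 55.3750
Deviations from mean: 0.6250, -0.3750, 16.6250, -6.3750, -8.3750, -9.3750, 4.6250, 2.6250
Σ(y_t−ȳ)(y_{t+1}−ȳ) = (-0.2344) + (-6.2344) + (-105.9844) + (53.3906) + (78.5156) + (-43.3594) + (12.1406) = -11.7656
Denominator Σ(y_t−ȳ)² = 503.8750
r_1 = -11.7656 / 503.8750 = -0.023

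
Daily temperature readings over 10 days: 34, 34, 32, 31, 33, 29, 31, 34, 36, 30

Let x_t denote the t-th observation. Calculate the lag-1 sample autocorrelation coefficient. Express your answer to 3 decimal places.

-0.018

Mean x̄ = (34 + 34 + 32 + 31 + 33 + 29 + 31 + 34 + 36 + 30)/10 = 32.4000
Numerator Σ_{t=1}^{9}(x_t−x̄)(x_{t+1}−x̄) = -0.7600
Denominator Σ(x_t−x̄)² = 42.4000
r_1 = -0.7600 / 42.4000 = -0.018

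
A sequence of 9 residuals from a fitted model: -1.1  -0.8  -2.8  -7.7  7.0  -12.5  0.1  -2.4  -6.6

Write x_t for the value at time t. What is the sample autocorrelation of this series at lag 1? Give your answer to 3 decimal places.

-0.690

Mean x̄ = (-1.1 − 0.8 − 2.8 − 7.7 + 7.0 − 12.5 + 0.1 − 2.4 − 6.6)/9 = -2.9778
Numerator Σ_{t=1}^{8}(x_t−x̄)(x_{t+1}−x̄) = -168.1127
Denominator Σ(x_t−x̄)² = 243.7556
r_1 = -168.1127 / 243.7556 = -0.690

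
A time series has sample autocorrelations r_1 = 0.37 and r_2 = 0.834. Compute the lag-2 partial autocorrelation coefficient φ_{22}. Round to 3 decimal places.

φ_{22} = (r_2 − r_1²) / (1 − r_1²)
r_1² = (0.37)² = 0.1369
Numerator = 0.834 − 0.1369 = 0.6971; denominator = 1 − 0.1369 = 0.8631
φ_{22} = 0.6971 / 0.8631 = 0.808

0.808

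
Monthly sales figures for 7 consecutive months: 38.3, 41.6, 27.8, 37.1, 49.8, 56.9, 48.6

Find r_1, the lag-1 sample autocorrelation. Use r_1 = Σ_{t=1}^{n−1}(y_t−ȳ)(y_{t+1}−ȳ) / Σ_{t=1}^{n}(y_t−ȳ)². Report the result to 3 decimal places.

Mean ȳ = (38.3 + 41.6 + 27.8 + 37.1 + 49.8 + 56.9 + 48.6)/7 = 42.8714
Deviations from mean: -4.5714, -1.2714, -15.0714, -5.7714, 6.9286, 14.0286, 5.7286
Numerator Σ_{t=1}^{6}(y_t−ȳ)(y_{t+1}−ȳ) = 249.5320
Denominator Σ(y_t−ȳ)² = 560.5943
r_1 = 249.5320 / 560.5943 = 0.445

0.445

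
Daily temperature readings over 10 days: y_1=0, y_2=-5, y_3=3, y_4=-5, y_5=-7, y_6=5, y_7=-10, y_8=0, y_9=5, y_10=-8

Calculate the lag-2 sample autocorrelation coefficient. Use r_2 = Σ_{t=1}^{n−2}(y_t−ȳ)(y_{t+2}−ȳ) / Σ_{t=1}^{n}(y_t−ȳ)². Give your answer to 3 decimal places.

Mean ȳ = (0 − 5 + 3 − 5 − 7 + 5 − 10 + 0 + 5 − 8)/10 = -2.2000
Numerator Σ_{t=1}^{8}(y_t−ȳ)(y_{t+2}−ȳ) = -41.4800
Denominator Σ(y_t−ȳ)² = 273.6000
r_2 = -41.4800 / 273.6000 = -0.152

-0.152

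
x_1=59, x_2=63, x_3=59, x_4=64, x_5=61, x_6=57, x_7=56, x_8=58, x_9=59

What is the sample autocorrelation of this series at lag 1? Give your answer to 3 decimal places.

0.212

Mean x̄ = (59 + 63 + 59 + 64 + 61 + 57 + 56 + 58 + 59)/9 = 59.5556
Numerator Σ_{t=1}^{8}(x_t−x̄)(x_{t+1}−x̄) = 11.9136
Denominator Σ(x_t−x̄)² = 56.2222
r_1 = 11.9136 / 56.2222 = 0.212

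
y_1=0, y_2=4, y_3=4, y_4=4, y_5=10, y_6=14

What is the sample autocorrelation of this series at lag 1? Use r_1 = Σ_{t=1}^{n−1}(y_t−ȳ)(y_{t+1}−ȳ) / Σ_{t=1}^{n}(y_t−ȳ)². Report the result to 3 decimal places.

0.344

Mean ȳ = (0 + 4 + 4 + 4 + 10 + 14)/6 = 6.0000
Deviations from mean: -6.0000, -2.0000, -2.0000, -2.0000, 4.0000, 8.0000
Σ(y_t−ȳ)(y_{t+1}−ȳ) = (12.0000) + (4.0000) + (4.0000) + (-8.0000) + (32.0000) = 44.0000
Denominator Σ(y_t−ȳ)² = 128.0000
r_1 = 44.0000 / 128.0000 = 0.344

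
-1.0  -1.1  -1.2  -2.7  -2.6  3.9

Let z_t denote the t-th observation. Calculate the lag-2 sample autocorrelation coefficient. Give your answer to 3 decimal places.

-0.257

Mean z̄ = (-1.0 − 1.1 − 1.2 − 2.7 − 2.6 + 3.9)/6 = -0.7833
Σ(z_t−z̄)(z_{t+2}−z̄) = (0.0903) + (0.6069) + (0.7569) + (-8.9764) = -7.5222
Denominator Σ(z_t−z̄)² = 29.2283
r_2 = -7.5222 / 29.2283 = -0.257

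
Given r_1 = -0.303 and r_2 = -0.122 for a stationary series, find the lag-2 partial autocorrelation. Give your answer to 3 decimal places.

-0.235

φ_{22} = (r_2 − r_1²) / (1 − r_1²)
r_1² = (-0.303)² = 0.091809
Numerator = -0.122 − 0.0918 = -0.2138; denominator = 1 − 0.0918 = 0.9082
φ_{22} = -0.2138 / 0.9082 = -0.235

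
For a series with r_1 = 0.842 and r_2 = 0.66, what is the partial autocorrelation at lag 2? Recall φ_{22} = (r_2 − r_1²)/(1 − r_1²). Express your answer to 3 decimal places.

-0.168

φ_{22} = (r_2 − r_1²) / (1 − r_1²)
r_1² = (0.842)² = 0.708964
Numerator = 0.66 − 0.7090 = -0.0490; denominator = 1 − 0.7090 = 0.2910
φ_{22} = -0.0490 / 0.2910 = -0.168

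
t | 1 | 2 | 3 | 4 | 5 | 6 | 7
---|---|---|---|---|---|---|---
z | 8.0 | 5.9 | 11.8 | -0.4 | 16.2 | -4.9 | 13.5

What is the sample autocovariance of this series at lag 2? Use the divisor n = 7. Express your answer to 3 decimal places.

Mean z̄ = (8.0 + 5.9 + 11.8 − 0.4 + 16.2 − 4.9 + 13.5)/7 = 7.1571
Deviations: 0.8429, -1.2571, 4.6429, -7.5571, 9.0429, -12.0571, 6.3429
Σ_{t=1}^{5}(z_t−z̄)(z_{t+2}−z̄) = 203.8735
γ_2 = 203.8735 / 7 = 29.125

29.125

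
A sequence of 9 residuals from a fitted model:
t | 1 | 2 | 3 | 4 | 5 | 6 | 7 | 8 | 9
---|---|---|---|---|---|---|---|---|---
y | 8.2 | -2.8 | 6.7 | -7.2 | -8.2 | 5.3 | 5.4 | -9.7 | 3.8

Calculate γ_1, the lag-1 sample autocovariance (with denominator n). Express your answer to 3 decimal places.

-14.809

Mean ȳ = (8.2 − 2.8 + 6.7 − 7.2 − 8.2 + 5.3 + 5.4 − 9.7 + 3.8)/9 = 0.1667
Σ_{t=1}^{8}(y_t−ȳ)(y_{t+1}−ȳ) = -133.2778
γ_1 = -133.2778 / 9 = -14.809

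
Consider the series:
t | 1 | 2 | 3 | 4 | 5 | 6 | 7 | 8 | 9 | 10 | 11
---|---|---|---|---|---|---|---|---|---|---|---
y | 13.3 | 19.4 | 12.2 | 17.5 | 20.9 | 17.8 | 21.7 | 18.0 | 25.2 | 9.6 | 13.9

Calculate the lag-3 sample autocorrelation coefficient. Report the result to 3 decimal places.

Mean ȳ = (13.3 + 19.4 + 12.2 + 17.5 + 20.9 + 17.8 + 21.7 + 18.0 + 25.2 + 9.6 + 13.9)/11 = 17.2273
Numerator Σ_{t=1}^{8}(y_t−ȳ)(y_{t+3}−ȳ) = -24.0322
Denominator Σ(y_t−ȳ)² = 212.7218
r_3 = -24.0322 / 212.7218 = -0.113

-0.113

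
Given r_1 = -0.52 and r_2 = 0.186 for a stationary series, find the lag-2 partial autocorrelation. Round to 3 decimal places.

φ_{22} = (r_2 − r_1²) / (1 − r_1²)
r_1² = (-0.52)² = 0.2704
Numerator = 0.186 − 0.2704 = -0.0844; denominator = 1 − 0.2704 = 0.7296
φ_{22} = -0.0844 / 0.7296 = -0.116

-0.116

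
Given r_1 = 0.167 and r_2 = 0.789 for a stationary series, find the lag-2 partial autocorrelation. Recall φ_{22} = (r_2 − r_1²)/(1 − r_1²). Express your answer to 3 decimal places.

0.783

φ_{22} = (r_2 − r_1²) / (1 − r_1²)
r_1² = (0.167)² = 0.027889
Numerator = 0.789 − 0.0279 = 0.7611; denominator = 1 − 0.0279 = 0.9721
φ_{22} = 0.7611 / 0.9721 = 0.783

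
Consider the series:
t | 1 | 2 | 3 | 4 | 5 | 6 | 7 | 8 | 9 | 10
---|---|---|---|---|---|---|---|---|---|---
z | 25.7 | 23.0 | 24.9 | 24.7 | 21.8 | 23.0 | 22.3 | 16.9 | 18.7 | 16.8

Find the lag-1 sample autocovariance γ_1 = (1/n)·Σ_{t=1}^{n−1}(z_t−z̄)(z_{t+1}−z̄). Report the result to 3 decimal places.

4.625

Mean z̄ = (25.7 + 23.0 + 24.9 + 24.7 + 21.8 + 23.0 + 22.3 + 16.9 + 18.7 + 16.8)/10 = 21.7800
Σ_{t=1}^{9}(z_t−z̄)(z_{t+1}−z̄) = 46.2476
γ_1 = 46.2476 / 10 = 4.625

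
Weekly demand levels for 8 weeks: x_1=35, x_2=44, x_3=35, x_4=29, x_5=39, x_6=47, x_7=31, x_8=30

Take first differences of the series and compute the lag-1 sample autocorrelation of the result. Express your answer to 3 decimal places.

-0.209

First differences Δx: 9, -9, -6, 10, 8, -16, -1
Mean of differences = -0.7143
Numerator Σ(Δx_t−Δx̄)(Δx_{t+1}−Δx̄) = -128.7959
Denominator Σ(Δx_t−Δx̄)² = 615.4286
r_1(Δx) = -128.7959 / 615.4286 = -0.209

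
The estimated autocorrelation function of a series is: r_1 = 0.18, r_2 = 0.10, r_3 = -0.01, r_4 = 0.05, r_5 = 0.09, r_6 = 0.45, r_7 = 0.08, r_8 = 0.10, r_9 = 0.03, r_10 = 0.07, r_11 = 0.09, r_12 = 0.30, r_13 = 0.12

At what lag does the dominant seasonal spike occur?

The largest autocorrelation is r_6 = 0.45, with a weaker echo at lag 12 (0.30); the remaining lags stay at or below 0.18.
The dominant spike at lag 6 indicates a seasonal period of 6.

6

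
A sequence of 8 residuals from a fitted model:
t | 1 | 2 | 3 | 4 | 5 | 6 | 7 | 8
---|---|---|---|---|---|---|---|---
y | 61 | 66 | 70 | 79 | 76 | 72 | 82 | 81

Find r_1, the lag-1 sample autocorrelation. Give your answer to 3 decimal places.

Mean ȳ = (61 + 66 + 70 + 79 + 76 + 72 + 82 + 81)/8 = 73.3750
Numerator Σ_{t=1}^{7}(y_t−ȳ)(y_{t+1}−ȳ) = 162.2344
Denominator Σ(y_t−ȳ)² = 391.8750
r_1 = 162.2344 / 391.8750 = 0.414

0.414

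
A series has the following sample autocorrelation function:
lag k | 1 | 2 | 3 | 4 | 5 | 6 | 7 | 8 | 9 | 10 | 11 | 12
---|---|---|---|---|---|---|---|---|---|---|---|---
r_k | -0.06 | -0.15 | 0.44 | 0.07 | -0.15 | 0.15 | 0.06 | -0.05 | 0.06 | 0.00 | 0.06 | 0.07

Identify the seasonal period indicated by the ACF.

The largest autocorrelation is r_3 = 0.44, with a weaker echo at lag 6 (0.15); the remaining lags stay at or below 0.07.
The dominant spike at lag 3 indicates a seasonal period of 3.

3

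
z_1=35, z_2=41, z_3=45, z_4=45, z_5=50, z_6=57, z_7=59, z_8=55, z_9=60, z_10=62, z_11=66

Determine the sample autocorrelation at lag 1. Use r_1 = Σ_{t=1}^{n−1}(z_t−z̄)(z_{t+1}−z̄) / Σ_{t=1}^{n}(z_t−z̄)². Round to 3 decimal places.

0.645

Mean z̄ = (35 + 41 + 45 + 45 + 50 + 57 + 59 + 55 + 60 + 62 + 66)/11 = 52.2727
Numerator Σ_{t=1}^{10}(z_t−z̄)(z_{t+1}−z̄) = 615.2893
Denominator Σ(z_t−z̄)² = 954.1818
r_1 = 615.2893 / 954.1818 = 0.645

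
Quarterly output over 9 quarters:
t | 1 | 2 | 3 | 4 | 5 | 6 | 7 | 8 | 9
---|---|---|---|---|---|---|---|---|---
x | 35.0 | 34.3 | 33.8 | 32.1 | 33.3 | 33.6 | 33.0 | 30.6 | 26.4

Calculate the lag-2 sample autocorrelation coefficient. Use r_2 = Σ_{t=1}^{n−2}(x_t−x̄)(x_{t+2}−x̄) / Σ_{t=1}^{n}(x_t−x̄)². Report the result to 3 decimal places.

Mean x̄ = (35.0 + 34.3 + 33.8 + 32.1 + 33.3 + 33.6 + 33.0 + 30.6 + 26.4)/9 = 32.4556
Numerator Σ_{t=1}^{7}(x_t−x̄)(x_{t+2}−x̄) = -1.4673
Denominator Σ(x_t−x̄)² = 54.2422
r_2 = -1.4673 / 54.2422 = -0.027

-0.027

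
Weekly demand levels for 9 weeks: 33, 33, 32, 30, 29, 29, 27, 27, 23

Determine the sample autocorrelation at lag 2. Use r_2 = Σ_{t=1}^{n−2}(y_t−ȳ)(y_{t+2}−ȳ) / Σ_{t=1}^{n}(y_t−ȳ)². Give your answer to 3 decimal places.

0.321

Mean ȳ = (33 + 33 + 32 + 30 + 29 + 29 + 27 + 27 + 23)/9 = 29.2222
Numerator Σ_{t=1}^{7}(y_t−ȳ)(y_{t+2}−ȳ) = 27.4568
Denominator Σ(y_t−ȳ)² = 85.5556
r_2 = 27.4568 / 85.5556 = 0.321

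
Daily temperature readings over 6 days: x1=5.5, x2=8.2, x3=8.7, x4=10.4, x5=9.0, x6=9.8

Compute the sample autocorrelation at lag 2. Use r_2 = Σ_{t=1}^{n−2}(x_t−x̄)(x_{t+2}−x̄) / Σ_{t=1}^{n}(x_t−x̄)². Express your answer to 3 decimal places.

0.080

Mean x̄ = (5.5 + 8.2 + 8.7 + 10.4 + 9.0 + 9.8)/6 = 8.6000
Deviations from mean: -3.1000, -0.4000, 0.1000, 1.8000, 0.4000, 1.2000
Σ(x_t−x̄)(x_{t+2}−x̄) = (-0.3100) + (-0.7200) + (0.0400) + (2.1600) = 1.1700
Denominator Σ(x_t−x̄)² = 14.6200
r_2 = 1.1700 / 14.6200 = 0.080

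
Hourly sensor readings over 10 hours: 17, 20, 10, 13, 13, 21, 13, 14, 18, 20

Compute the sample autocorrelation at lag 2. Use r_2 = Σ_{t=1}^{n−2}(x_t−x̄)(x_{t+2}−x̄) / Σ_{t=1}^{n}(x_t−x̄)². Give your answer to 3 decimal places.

-0.242

Mean x̄ = (17 + 20 + 10 + 13 + 13 + 21 + 13 + 14 + 18 + 20)/10 = 15.9000
Numerator Σ_{t=1}^{8}(x_t−x̄)(x_{t+2}−x̄) = -31.2200
Denominator Σ(x_t−x̄)² = 128.9000
r_2 = -31.2200 / 128.9000 = -0.242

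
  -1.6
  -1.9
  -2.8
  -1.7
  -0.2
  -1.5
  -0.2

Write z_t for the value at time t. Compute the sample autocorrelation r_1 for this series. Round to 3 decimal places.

0.116

Mean z̄ = (-1.6 − 1.9 − 2.8 − 1.7 − 0.2 − 1.5 − 0.2)/7 = -1.4143
Deviations from mean: -0.1857, -0.4857, -1.3857, -0.2857, 1.2143, -0.0857, 1.2143
Σ(z_t−z̄)(z_{t+1}−z̄) = (0.0902) + (0.6731) + (0.3959) + (-0.3469) + (-0.1041) + (-0.1041) = 0.6041
Denominator Σ(z_t−z̄)² = 5.2286
r_1 = 0.6041 / 5.2286 = 0.116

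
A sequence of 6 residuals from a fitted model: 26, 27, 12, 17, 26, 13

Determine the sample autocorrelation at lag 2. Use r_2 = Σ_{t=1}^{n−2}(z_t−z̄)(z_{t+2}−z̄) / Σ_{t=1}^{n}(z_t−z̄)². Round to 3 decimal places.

-0.388

Mean z̄ = (26 + 27 + 12 + 17 + 26 + 13)/6 = 20.1667
Deviations from mean: 5.8333, 6.8333, -8.1667, -3.1667, 5.8333, -7.1667
Σ(z_t−z̄)(z_{t+2}−z̄) = (-47.6389) + (-21.6389) + (-47.6389) + (22.6944) = -94.2222
Denominator Σ(z_t−z̄)² = 242.8333
r_2 = -94.2222 / 242.8333 = -0.388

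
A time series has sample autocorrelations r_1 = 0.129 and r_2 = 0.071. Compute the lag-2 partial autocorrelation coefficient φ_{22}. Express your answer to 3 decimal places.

0.055

φ_{22} = (r_2 − r_1²) / (1 − r_1²)
r_1² = (0.129)² = 0.016641
Numerator = 0.071 − 0.0166 = 0.0544; denominator = 1 − 0.0166 = 0.9834
φ_{22} = 0.0544 / 0.9834 = 0.055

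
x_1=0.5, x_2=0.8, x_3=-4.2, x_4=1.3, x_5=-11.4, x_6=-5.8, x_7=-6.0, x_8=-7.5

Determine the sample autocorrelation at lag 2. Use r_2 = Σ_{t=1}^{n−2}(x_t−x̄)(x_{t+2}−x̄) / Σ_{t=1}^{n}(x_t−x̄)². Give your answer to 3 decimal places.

Mean x̄ = (0.5 + 0.8 − 4.2 + 1.3 − 11.4 − 5.8 − 6.0 − 7.5)/8 = -4.0375
Deviations from mean: 4.5375, 4.8375, -0.1625, 5.3375, -7.3625, -1.7625, -1.9625, -3.4625
Σ(x_t−x̄)(x_{t+2}−x̄) = (-0.7373) + (25.8202) + (1.1964) + (-9.4073) + (14.4489) + (6.1027) = 37.4234
Denominator Σ(x_t−x̄)² = 145.6588
r_2 = 37.4234 / 145.6588 = 0.257

0.257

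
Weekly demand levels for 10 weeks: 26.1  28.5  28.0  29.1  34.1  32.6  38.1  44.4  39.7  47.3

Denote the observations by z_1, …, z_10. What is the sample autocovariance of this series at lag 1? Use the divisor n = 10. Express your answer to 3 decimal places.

27.461

Mean z̄ = (26.1 + 28.5 + 28.0 + 29.1 + 34.1 + 32.6 + 38.1 + 44.4 + 39.7 + 47.3)/10 = 34.7900
Σ_{t=1}^{9}(z_t−z̄)(z_{t+1}−z̄) = 274.6109
γ_1 = 274.6109 / 10 = 27.461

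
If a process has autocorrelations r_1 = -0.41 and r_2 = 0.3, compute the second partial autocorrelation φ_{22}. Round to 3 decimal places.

φ_{22} = (r_2 − r_1²) / (1 − r_1²)
r_1² = (-0.41)² = 0.1681
Numerator = 0.3 − 0.1681 = 0.1319; denominator = 1 − 0.1681 = 0.8319
φ_{22} = 0.1319 / 0.8319 = 0.159

0.159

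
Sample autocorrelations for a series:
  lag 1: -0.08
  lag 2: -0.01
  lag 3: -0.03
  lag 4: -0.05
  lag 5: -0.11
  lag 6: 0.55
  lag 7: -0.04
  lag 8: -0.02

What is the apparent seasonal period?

6

The largest autocorrelation is r_6 = 0.55; the remaining lags stay at or below -0.01.
The dominant spike at lag 6 indicates a seasonal period of 6.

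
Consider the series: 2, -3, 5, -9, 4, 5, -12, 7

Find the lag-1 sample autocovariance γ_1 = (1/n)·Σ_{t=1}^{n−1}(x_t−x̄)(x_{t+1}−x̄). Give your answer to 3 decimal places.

Mean x̄ = (2 − 3 + 5 − 9 + 4 + 5 − 12 + 7)/8 = -0.1250
Deviations: 2.1250, -2.8750, 5.1250, -8.8750, 4.1250, 5.1250, -11.8750, 7.1250
Σ_{t=1}^{7}(x_t−x̄)(x_{t+1}−x̄) = -227.2656
γ_1 = -227.2656 / 8 = -28.408

-28.408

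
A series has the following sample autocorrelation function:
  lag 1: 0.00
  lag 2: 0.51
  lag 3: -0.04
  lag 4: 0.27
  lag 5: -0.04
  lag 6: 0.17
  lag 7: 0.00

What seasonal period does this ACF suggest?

2

The largest autocorrelation is r_2 = 0.51, with weaker echoes at lags 4 (0.27) and 6 (0.17); the remaining lags stay at or below 0.00.
The dominant spike at lag 2 indicates a seasonal period of 2.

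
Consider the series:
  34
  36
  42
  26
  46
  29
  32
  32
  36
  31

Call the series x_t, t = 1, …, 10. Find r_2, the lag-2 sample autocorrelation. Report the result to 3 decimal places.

0.332

Mean x̄ = (34 + 36 + 42 + 26 + 46 + 29 + 32 + 32 + 36 + 31)/10 = 34.4000
Numerator Σ_{t=1}^{8}(x_t−x̄)(x_{t+2}−x̄) = 106.4800
Denominator Σ(x_t−x̄)² = 320.4000
r_2 = 106.4800 / 320.4000 = 0.332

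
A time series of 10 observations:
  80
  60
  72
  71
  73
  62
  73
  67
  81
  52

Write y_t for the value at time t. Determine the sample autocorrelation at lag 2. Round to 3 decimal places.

0.170

Mean ȳ = (80 + 60 + 72 + 71 + 73 + 62 + 73 + 67 + 81 + 52)/10 = 69.1000
Numerator Σ_{t=1}^{8}(y_t−ȳ)(y_{t+2}−ȳ) = 124.5800
Denominator Σ(y_t−ȳ)² = 732.9000
r_2 = 124.5800 / 732.9000 = 0.170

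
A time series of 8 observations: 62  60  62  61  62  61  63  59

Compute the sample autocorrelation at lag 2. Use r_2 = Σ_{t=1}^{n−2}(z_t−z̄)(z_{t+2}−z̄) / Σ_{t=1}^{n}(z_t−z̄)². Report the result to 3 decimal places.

Mean z̄ = (62 + 60 + 62 + 61 + 62 + 61 + 63 + 59)/8 = 61.2500
Numerator Σ_{t=1}^{6}(z_t−z̄)(z_{t+2}−z̄) = 3.3750
Denominator Σ(z_t−z̄)² = 11.5000
r_2 = 3.3750 / 11.5000 = 0.293

0.293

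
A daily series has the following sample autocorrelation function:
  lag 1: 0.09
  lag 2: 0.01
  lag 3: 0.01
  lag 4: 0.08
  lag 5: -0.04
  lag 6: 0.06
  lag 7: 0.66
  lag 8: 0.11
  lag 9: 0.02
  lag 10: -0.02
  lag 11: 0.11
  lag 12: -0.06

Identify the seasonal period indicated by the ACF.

7

The largest autocorrelation is r_7 = 0.66; the remaining lags stay at or below 0.11.
The dominant spike at lag 7 indicates a seasonal period of 7.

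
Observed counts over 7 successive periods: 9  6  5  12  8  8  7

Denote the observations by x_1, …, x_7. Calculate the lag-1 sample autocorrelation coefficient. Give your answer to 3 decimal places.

Mean x̄ = (9 + 6 + 5 + 12 + 8 + 8 + 7)/7 = 7.8571
Deviations from mean: 1.1429, -1.8571, -2.8571, 4.1429, 0.1429, 0.1429, -0.8571
Σ(x_t−x̄)(x_{t+1}−x̄) = (-2.1224) + (5.3061) + (-11.8367) + (0.5918) + (0.0204) + (-0.1224) = -8.1633
Denominator Σ(x_t−x̄)² = 30.8571
r_1 = -8.1633 / 30.8571 = -0.265

-0.265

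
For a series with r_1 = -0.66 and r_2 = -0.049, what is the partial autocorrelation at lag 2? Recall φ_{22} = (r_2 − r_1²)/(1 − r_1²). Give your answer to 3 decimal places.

φ_{22} = (r_2 − r_1²) / (1 − r_1²)
r_1² = (-0.66)² = 0.4356
Numerator = -0.049 − 0.4356 = -0.4846; denominator = 1 − 0.4356 = 0.5644
φ_{22} = -0.4846 / 0.5644 = -0.859

-0.859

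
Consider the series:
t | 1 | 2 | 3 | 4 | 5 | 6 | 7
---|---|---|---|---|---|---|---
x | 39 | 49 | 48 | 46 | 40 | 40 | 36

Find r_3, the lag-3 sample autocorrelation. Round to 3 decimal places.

Mean x̄ = (39 + 49 + 48 + 46 + 40 + 40 + 36)/7 = 42.5714
Deviations from mean: -3.5714, 6.4286, 5.4286, 3.4286, -2.5714, -2.5714, -6.5714
Numerator Σ_{t=1}^{4}(x_t−x̄)(x_{t+3}−x̄) = -65.2653
Denominator Σ(x_t−x̄)² = 151.7143
r_3 = -65.2653 / 151.7143 = -0.430

-0.430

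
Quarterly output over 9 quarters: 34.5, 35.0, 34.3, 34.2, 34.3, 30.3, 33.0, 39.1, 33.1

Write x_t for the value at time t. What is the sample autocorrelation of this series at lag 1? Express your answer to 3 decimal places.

Mean x̄ = (34.5 + 35.0 + 34.3 + 34.2 + 34.3 + 30.3 + 33.0 + 39.1 + 33.1)/9 = 34.2000
Numerator Σ_{t=1}^{8}(x_t−x̄)(x_{t+1}−x̄) = -6.6600
Denominator Σ(x_t−x̄)² = 42.6200
r_1 = -6.6600 / 42.6200 = -0.156

-0.156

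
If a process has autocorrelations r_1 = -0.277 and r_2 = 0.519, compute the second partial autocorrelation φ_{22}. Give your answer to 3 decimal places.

φ_{22} = (r_2 − r_1²) / (1 − r_1²)
r_1² = (-0.277)² = 0.076729
Numerator = 0.519 − 0.0767 = 0.4423; denominator = 1 − 0.0767 = 0.9233
φ_{22} = 0.4423 / 0.9233 = 0.479

0.479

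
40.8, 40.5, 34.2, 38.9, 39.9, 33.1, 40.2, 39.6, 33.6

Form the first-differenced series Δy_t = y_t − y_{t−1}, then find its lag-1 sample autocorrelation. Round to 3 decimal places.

First differences Δy: -0.3, -6.3, 4.7, 1.0, -6.8, 7.1, -0.6, -6.0
Mean of differences = -0.9000
Numerator Σ(Δy_t−Δȳ)(Δy_{t+1}−Δȳ) = -80.3800
Denominator Σ(Δy_t−Δȳ)² = 189.4000
r_1(Δy) = -80.3800 / 189.4000 = -0.424

-0.424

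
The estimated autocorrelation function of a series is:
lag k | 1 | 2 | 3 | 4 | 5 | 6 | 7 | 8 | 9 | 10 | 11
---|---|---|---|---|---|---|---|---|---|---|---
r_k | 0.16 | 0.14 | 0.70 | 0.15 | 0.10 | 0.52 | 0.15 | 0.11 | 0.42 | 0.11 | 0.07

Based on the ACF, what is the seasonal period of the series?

3

The largest autocorrelation is r_3 = 0.70, with weaker echoes at lags 6 (0.52) and 9 (0.42); the remaining lags stay at or below 0.16.
The dominant spike at lag 3 indicates a seasonal period of 3.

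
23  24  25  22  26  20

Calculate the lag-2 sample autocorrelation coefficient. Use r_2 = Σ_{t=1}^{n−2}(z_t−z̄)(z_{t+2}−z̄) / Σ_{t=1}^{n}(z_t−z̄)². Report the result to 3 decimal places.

0.319

Mean z̄ = (23 + 24 + 25 + 22 + 26 + 20)/6 = 23.3333
Σ(z_t−z̄)(z_{t+2}−z̄) = (-0.5556) + (-0.8889) + (4.4444) + (4.4444) = 7.4444
Denominator Σ(z_t−z̄)² = 23.3333
r_2 = 7.4444 / 23.3333 = 0.319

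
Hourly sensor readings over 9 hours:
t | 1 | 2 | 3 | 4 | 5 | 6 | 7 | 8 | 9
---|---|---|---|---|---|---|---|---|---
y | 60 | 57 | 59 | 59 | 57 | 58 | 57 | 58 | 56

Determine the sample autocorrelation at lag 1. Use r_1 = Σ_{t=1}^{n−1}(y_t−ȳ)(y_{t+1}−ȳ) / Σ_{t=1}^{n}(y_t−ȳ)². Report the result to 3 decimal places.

-0.242

Mean ȳ = (60 + 57 + 59 + 59 + 57 + 58 + 57 + 58 + 56)/9 = 57.8889
Numerator Σ_{t=1}^{8}(y_t−ȳ)(y_{t+1}−ȳ) = -3.1235
Denominator Σ(y_t−ȳ)² = 12.8889
r_1 = -3.1235 / 12.8889 = -0.242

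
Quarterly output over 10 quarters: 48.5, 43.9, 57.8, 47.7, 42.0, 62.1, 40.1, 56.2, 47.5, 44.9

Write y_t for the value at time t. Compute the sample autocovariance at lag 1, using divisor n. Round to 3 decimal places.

Mean ȳ = (48.5 + 43.9 + 57.8 + 47.7 + 42.0 + 62.1 + 40.1 + 56.2 + 47.5 + 44.9)/10 = 49.0700
Σ_{t=1}^{9}(y_t−ȳ)(y_{t+1}−ȳ) = -322.0659
γ_1 = -322.0659 / 10 = -32.207

-32.207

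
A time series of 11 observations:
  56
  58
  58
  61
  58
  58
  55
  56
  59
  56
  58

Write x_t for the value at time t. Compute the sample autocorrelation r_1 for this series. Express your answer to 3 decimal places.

0.015

Mean x̄ = (56 + 58 + 58 + 61 + 58 + 58 + 55 + 56 + 59 + 56 + 58)/11 = 57.5455
Numerator Σ_{t=1}^{10}(x_t−x̄)(x_{t+1}−x̄) = 0.4298
Denominator Σ(x_t−x̄)² = 28.7273
r_1 = 0.4298 / 28.7273 = 0.015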